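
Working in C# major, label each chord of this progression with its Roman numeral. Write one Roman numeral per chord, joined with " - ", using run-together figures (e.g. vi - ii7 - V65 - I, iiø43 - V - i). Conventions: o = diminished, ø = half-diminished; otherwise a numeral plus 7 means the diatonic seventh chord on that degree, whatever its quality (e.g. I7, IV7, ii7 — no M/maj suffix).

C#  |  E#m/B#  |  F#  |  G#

I - iii64 - IV - V

C# has root C#, degree 1 in C# major, so I.
E#m/B#: minor triad on E# = scale degree 3 → iii64.
F#: root F# is the subdominant; major triad there is IV.
G#: major triad on G# = scale degree 5 → V.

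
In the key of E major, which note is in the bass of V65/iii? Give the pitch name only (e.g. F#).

F##

The applied chord V65/iii is rooted on D#: D#-F##-A#-C#.
The figure 65 means first inversion — the third is in the bass.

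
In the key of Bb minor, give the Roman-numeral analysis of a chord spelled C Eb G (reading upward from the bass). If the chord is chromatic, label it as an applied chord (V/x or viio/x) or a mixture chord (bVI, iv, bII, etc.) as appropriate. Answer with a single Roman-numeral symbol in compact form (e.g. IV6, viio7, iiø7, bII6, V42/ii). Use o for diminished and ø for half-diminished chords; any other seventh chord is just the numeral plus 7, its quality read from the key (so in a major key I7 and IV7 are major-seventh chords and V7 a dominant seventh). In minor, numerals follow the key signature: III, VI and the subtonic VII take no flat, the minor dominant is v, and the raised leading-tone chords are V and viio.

ii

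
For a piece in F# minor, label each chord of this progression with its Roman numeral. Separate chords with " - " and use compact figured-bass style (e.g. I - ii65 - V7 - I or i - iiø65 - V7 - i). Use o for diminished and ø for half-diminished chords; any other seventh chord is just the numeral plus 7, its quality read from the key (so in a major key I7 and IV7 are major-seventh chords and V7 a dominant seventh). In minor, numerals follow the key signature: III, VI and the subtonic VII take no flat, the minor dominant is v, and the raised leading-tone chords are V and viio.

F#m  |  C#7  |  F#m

F#m has root F#, degree 1 in F# minor, so i.
C#7 has root C#, degree 5 in F# minor, so V7.
F#m has root F#, degree 1 in F# minor, so i.

i - V7 - i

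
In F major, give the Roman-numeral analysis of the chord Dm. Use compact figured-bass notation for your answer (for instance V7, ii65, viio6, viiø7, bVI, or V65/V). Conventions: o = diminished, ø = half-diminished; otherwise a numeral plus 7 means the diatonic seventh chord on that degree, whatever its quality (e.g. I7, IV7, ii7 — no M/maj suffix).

vi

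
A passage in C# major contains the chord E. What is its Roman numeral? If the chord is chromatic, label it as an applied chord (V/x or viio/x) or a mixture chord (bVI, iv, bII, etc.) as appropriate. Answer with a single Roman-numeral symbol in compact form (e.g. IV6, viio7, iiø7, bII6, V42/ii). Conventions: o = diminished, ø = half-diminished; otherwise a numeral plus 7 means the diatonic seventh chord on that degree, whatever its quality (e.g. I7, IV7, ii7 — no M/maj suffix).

The pitches E-G#-B form a major triad rooted on E.
E is the lowered third degree of C# major (diatonic 3 would be E#). This is a major triad on the lowered third degree, borrowed from the parallel minor.

bIII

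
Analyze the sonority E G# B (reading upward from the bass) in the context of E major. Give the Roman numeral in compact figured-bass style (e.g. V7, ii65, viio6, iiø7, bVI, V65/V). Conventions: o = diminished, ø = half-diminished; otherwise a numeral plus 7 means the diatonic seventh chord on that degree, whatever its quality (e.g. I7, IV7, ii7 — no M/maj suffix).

I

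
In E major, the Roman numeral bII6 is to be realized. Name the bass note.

A

bII in E major has root F; the chord is F-A-C.
The figure 6 means first inversion — the third is in the bass.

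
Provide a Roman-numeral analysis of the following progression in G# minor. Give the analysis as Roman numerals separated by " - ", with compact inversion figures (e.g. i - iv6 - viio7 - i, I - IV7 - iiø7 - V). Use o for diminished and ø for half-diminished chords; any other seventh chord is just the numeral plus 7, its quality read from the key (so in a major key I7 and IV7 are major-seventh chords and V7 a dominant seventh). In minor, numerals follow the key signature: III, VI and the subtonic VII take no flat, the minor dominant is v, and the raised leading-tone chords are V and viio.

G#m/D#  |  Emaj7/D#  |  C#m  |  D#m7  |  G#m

G#m/D# has root G#, degree 1 in G# minor, so i64.
Emaj7/D#: root E is the submediant; major seventh chord there is VI42.
C#m has root C#, degree 4 in G# minor, so iv.
D#m7: root D# is the dominant; minor seventh chord there is v7.
G#m: root G# is the tonic; minor triad there is i.

i64 - VI42 - iv - v7 - i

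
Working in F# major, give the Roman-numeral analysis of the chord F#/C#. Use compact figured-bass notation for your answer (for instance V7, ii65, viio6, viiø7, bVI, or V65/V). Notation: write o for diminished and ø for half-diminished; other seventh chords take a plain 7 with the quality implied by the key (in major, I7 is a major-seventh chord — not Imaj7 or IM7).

The pitches F#-A#-C# form a major triad rooted on F#.
F# is scale degree 1 in F# major, and a major triad on that degree is written I.
With C# in the bass the chord is in second inversion, so the figured bass is 64.

I64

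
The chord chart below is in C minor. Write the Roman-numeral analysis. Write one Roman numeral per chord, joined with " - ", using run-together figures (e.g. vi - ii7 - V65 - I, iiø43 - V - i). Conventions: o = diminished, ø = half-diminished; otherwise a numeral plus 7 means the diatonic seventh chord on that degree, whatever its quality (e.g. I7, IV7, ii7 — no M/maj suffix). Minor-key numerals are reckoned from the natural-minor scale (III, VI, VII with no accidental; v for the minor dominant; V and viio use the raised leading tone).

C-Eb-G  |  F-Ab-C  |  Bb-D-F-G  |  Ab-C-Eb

C-Eb-G: root C is the tonic; minor triad there is i.
F-Ab-C: root F is the subdominant; minor triad there is iv.
Bb-D-F-G has root G, degree 5 in C minor, so v65.
Ab-C-Eb: major triad on Ab = scale degree 6 → VI.

i - iv - v65 - VI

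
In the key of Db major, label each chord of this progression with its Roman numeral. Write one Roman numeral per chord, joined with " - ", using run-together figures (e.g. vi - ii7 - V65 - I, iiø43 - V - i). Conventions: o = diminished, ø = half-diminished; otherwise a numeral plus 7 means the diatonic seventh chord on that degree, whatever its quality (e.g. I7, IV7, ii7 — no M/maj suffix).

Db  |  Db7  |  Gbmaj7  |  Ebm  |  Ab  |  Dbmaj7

I - V7/IV - IV7 - ii - V - I7

Db has root Db, degree 1 in Db major, so I.
Db7: a dominant seventh chord on Db, the applied dominant of IV → V7/IV.
Gbmaj7: root Gb is the subdominant; major seventh chord there is IV7.
Ebm: minor triad on Eb = scale degree 2 → ii.
Ab has root Ab, degree 5 in Db major, so V.
Dbmaj7 has root Db, degree 1 in Db major, so I7.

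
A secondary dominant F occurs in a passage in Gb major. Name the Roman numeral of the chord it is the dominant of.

The chord is a major triad on F.
A dominant resolves down a perfect fifth: F → Bb. In Gb major, Bb is scale degree 3, i.e. iii.

iii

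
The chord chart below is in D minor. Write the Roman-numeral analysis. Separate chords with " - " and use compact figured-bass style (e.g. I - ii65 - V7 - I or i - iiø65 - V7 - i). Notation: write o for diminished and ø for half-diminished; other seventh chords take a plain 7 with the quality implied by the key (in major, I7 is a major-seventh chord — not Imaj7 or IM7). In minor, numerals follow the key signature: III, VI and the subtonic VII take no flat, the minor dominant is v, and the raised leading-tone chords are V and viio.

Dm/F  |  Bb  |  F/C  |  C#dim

i6 - VI - III64 - viio

Dm/F: minor triad on D = scale degree 1 → i6.
Bb: root Bb is the submediant; major triad there is VI.
F/C has root F, degree 3 in D minor, so III64.
C#dim: root C# is the leading tone; diminished triad there is viio.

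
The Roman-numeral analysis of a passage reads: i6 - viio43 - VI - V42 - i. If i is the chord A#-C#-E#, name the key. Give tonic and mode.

A# minor

i is given as A#-C#-E# — a minor triad with root A#.
If A# is scale degree 1 and the mode makes that degree carry a minor triad, the tonic is A# and the mode is minor.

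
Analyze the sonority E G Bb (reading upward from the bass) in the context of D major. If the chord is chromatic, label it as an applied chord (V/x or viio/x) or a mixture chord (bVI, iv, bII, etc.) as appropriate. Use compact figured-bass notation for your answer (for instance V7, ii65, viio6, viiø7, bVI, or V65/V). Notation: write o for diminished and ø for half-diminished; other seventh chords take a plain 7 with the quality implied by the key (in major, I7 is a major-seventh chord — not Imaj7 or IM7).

Stacked in thirds the chord is E-G-Bb: a diminished triad on E.
E is the second degree of D major. This is the diminished supertonic triad, borrowed from the parallel minor.

iio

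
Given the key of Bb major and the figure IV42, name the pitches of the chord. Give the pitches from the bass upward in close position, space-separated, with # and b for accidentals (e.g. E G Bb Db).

In Bb major, scale degree 4 is Eb, and the diatonic chord built there is a major seventh chord.
Stacking thirds from Eb gives Eb-G-Bb-D.
The figured bass 42 indicates third inversion, placing the seventh (D) in the bass: D-Eb-G-Bb.

D Eb G Bb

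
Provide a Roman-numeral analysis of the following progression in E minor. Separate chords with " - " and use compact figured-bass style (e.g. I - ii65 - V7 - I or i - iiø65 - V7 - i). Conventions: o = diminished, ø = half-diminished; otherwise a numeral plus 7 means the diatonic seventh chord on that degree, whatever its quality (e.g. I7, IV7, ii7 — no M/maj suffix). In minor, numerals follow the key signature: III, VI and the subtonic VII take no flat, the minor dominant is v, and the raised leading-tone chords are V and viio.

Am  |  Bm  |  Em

iv - v - i

Am: minor triad on A = scale degree 4 → iv.
Bm has root B, degree 5 in E minor, so v.
Em has root E, degree 1 in E minor, so i.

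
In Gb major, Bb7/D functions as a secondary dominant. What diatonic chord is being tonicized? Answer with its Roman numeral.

vi

The chord is a dominant seventh chord on Bb.
A dominant resolves down a perfect fifth: Bb → Eb. In Gb major, Eb is scale degree 6, i.e. vi.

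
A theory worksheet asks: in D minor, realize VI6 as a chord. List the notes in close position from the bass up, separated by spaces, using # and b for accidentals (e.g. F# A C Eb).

D F Bb

In D minor, the sixth degree is Bb, and the diatonic chord built there is a major triad.
Stacking thirds from Bb gives Bb-D-F.
With the 6 figure the chord is in first inversion; from the bass D upward in close position it reads D-F-Bb.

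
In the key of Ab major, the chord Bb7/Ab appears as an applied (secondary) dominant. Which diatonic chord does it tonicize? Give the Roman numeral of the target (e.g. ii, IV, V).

The chord is a dominant seventh chord on Bb.
A dominant resolves down a perfect fifth: Bb → Eb. In Ab major, Eb is scale degree 5, i.e. V.

V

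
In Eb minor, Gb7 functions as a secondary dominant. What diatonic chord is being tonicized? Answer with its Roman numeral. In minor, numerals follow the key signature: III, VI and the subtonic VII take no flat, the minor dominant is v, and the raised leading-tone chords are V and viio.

VI

The chord is a dominant seventh chord on Gb.
A dominant resolves down a perfect fifth: Gb → Cb. In Eb minor, Cb is scale degree 6, i.e. VI.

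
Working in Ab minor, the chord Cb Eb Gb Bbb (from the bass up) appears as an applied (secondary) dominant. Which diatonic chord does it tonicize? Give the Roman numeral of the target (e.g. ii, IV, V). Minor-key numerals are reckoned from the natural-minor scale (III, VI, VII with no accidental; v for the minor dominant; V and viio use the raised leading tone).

The chord is a dominant seventh chord on Cb.
A dominant resolves down a perfect fifth: Cb → Fb. In Ab minor, Fb is scale degree 6, i.e. VI.

VI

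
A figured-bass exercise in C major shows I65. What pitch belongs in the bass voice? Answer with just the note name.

I in C major has root C; the chord is C-E-G-B.
The figure 65 means first inversion — the third is in the bass.

E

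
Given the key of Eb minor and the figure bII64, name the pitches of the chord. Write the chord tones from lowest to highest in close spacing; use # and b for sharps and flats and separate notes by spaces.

bII64 is the Neapolitan chord — a major triad on the lowered second degree. In Eb minor that root is Fb.
So the chord is Fb-Ab-Cb.
The figured bass 64 indicates second inversion, placing the fifth (Cb) in the bass: Cb-Fb-Ab.

Cb Fb Ab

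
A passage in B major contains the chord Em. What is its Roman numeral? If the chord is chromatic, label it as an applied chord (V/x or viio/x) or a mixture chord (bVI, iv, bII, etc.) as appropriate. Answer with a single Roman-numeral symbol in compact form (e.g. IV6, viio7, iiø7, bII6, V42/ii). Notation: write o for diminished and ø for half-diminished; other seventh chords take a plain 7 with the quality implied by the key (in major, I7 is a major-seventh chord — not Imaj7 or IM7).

Stacked in thirds the chord is E-G-B: a minor triad on E.
E is the fourth degree of B major. This is the minor subdominant, borrowed from the parallel minor.

iv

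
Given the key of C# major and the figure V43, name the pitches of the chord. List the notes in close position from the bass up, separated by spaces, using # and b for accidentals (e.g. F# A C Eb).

D# F# G# B#

The numeral's case and figure indicate a dominant seventh chord. In C# major its root, scale degree 5, is G#.
That chord is spelled G#-B#-D#-F#.
The figured bass 43 indicates second inversion, placing the fifth (D#) in the bass: D#-F#-G#-B#.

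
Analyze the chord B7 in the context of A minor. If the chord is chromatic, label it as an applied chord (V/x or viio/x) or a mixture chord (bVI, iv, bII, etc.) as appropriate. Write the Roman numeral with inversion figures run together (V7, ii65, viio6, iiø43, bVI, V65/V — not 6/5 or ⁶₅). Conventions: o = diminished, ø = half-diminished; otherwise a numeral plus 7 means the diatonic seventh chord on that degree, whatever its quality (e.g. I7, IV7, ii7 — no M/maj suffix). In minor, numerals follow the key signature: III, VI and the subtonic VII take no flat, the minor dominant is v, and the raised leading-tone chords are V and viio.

The pitches B-D#-F#-A form a dominant seventh chord rooted on B.
B is not a diatonic chord root with this quality in A minor, but it lies a perfect fifth above E (V), so the chord functions as an applied dominant of V.

V7/V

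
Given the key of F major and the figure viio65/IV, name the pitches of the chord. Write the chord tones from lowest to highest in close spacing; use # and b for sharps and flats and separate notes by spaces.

viio65/IV is a secondary leading-tone chord. The target IV is Bb in F major; the applied chord is rooted a semitone below, on A.
Building a fully diminished seventh chord on A gives A-C-Eb-Gb.
With the 65 figure the chord is in first inversion; from the bass C upward in close position it reads C-Eb-Gb-A.

C Eb Gb A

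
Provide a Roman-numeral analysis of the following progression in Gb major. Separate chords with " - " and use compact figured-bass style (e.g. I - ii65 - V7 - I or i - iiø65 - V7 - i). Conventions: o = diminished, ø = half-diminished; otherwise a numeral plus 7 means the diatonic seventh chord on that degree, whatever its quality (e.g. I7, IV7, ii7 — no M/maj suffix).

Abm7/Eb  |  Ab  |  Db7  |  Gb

Abm7/Eb has root Ab, degree 2 in Gb major, so ii43.
Ab: a major triad on Ab, the applied dominant of V → V/V.
Db7: root Db is the dominant; dominant seventh chord there is V7.
Gb: root Gb is the tonic; major triad there is I.

ii43 - V/V - V7 - I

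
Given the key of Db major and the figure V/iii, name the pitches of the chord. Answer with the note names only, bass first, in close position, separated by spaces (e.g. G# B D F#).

C E G

V/iii is a secondary dominant — the dominant triad of iii. iii in Db major is F, so the applied chord's root is C, a perfect fifth above.
Building a major triad on C gives C-E-G.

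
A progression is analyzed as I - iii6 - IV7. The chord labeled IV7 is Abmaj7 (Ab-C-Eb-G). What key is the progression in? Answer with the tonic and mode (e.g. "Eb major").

Eb major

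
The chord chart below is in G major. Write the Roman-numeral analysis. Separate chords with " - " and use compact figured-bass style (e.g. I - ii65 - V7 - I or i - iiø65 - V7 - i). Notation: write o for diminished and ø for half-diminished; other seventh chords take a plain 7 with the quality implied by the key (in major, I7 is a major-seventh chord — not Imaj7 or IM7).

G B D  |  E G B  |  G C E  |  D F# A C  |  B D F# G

I - vi - IV64 - V7 - I65

G-B-D: major triad on G = scale degree 1 → I.
E-G-B: root E is the submediant; minor triad there is vi.
G-C-E has root C, degree 4 in G major, so IV64.
D-F#-A-C: dominant seventh chord on D = scale degree 5 → V7.
B-D-F#-G has root G, degree 1 in G major, so I65.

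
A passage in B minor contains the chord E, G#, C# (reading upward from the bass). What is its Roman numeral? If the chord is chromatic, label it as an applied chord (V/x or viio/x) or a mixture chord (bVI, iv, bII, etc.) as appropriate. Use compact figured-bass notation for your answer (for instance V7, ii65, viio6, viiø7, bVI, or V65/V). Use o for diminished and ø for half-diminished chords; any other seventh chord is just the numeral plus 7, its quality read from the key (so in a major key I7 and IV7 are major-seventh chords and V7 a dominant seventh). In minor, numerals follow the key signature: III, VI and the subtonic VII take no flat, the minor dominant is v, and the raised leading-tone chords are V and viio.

ii6

Stacked in thirds the chord is C#-E-G#: a minor triad on C#.
C# is the second degree of B minor. This is the minor supertonic, borrowed from the parallel major (the Dorian ii).
With E in the bass the chord is in first inversion, so the figured bass is 6.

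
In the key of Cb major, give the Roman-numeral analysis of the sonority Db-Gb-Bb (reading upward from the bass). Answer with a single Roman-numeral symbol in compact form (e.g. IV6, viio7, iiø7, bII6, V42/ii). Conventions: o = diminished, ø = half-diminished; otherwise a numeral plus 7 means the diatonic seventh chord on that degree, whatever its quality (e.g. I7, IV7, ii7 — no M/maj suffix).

V64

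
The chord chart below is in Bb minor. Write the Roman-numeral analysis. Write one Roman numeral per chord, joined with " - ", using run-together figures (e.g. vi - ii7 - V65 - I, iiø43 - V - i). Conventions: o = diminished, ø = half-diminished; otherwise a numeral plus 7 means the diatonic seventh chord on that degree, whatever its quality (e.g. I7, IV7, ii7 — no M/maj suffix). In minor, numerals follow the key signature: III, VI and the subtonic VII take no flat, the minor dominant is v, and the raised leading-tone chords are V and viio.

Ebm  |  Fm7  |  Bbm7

iv - v7 - i7

Ebm has root Eb, degree 4 in Bb minor, so iv.
Fm7 has root F, degree 5 in Bb minor, so v7.
Bbm7: minor seventh chord on Bb = scale degree 1 → i7.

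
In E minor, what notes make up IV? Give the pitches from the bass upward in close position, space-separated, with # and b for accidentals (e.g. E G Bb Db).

IV is the major subdominant, borrowed from the parallel major. In E minor that root is A.
So the chord is A-C#-E, a major triad.

A C# E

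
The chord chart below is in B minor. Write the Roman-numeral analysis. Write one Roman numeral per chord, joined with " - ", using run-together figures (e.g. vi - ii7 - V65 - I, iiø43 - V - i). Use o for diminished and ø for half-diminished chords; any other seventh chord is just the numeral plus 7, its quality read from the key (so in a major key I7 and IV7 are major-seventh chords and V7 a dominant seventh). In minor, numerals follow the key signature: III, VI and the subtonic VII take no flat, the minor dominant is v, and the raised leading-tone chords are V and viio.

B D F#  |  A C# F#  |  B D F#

i - v6 - i

B-D-F#: root B is the tonic; minor triad there is i.
A-C#-F#: minor triad on F# = scale degree 5 → v6.
B-D-F#: root B is the tonic; minor triad there is i.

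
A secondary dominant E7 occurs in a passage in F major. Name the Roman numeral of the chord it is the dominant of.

The chord is a dominant seventh chord on E.
A dominant resolves down a perfect fifth: E → A. In F major, A is scale degree 3, i.e. iii.

iii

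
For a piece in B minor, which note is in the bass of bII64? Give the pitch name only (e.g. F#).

G

bII in B minor has root C; the chord is C-E-G.
The figure 64 means second inversion — the fifth is in the bass.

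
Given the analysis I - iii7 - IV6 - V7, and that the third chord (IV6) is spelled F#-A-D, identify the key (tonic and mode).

A major

IV6 is given as F#-A-D — a major triad with root D.
If D is scale degree 4 and the mode makes that degree carry a major triad, the tonic is A and the mode is major.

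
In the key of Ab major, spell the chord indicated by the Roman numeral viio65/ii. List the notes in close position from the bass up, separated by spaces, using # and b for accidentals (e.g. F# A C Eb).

viio65/ii is a secondary leading-tone chord. The target ii is Bb in Ab major; the applied chord is rooted a semitone below, on A.
Building a fully diminished seventh chord on A gives A-C-Eb-Gb.
With the 65 figure the chord is in first inversion; from the bass C upward in close position it reads C-Eb-Gb-A.

C Eb Gb A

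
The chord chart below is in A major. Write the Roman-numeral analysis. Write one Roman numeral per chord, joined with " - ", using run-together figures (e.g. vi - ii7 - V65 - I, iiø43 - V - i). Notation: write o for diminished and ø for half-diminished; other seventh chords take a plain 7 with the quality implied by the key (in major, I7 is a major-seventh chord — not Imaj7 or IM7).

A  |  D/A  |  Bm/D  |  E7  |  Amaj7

A: root A is the tonic; major triad there is I.
D/A: major triad on D = scale degree 4 → IV64.
Bm/D: root B is the supertonic; minor triad there is ii6.
E7: root E is the dominant; dominant seventh chord there is V7.
Amaj7 has root A, degree 1 in A major, so I7.

I - IV64 - ii6 - V7 - I7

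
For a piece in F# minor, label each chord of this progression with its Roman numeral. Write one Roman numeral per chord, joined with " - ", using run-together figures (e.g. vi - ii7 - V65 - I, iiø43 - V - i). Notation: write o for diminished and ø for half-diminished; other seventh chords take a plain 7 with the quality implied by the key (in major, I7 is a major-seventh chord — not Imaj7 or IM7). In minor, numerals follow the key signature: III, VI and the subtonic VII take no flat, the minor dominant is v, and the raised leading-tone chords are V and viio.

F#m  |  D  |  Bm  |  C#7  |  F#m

F#m has root F#, degree 1 in F# minor, so i.
D has root D, degree 6 in F# minor, so VI.
Bm: root B is the subdominant; minor triad there is iv.
C#7 has root C#, degree 5 in F# minor, so V7.
F#m: minor triad on F# = scale degree 1 → i.

i - VI - iv - V7 - i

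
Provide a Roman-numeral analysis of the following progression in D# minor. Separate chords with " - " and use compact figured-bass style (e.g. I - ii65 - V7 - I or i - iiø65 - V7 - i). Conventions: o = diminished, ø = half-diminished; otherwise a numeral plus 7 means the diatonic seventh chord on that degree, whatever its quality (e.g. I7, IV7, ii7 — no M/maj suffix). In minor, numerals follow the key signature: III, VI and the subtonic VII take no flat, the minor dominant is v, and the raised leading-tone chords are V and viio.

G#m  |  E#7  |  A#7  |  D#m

G#m: minor triad on G# = scale degree 4 → iv.
E#7: a dominant seventh chord on E#, the applied dominant of V → V7/V.
A#7: root A# is the dominant; dominant seventh chord there is V7.
D#m: minor triad on D# = scale degree 1 → i.

iv - V7/V - V7 - i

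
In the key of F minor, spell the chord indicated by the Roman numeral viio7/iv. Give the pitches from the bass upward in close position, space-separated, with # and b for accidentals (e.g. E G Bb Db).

A C Eb Gb

viio7/iv is a secondary leading-tone chord. The target iv is Bb in F minor; the applied chord is rooted a semitone below, on A.
Building a fully diminished seventh chord on A gives A-C-Eb-Gb.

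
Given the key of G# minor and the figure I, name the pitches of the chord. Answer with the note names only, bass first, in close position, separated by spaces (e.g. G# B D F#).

G# B# D#

I is the major tonic (Picardy third), borrowed from the parallel major. In G# minor that root is G#.
So the chord is G#-B#-D#.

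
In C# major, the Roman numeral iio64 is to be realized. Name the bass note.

A

iio in C# major has root D#; the chord is D#-F#-A.
The figure 64 means second inversion — the fifth is in the bass.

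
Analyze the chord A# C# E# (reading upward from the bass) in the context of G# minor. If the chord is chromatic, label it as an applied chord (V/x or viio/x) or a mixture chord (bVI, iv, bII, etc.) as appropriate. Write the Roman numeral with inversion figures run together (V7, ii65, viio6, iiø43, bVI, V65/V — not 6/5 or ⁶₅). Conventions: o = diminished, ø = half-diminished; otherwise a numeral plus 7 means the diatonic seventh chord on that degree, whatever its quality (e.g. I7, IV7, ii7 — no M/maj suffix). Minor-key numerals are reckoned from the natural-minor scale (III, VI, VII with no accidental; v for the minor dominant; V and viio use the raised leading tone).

ii

Stacked in thirds the chord is A#-C#-E#: a minor triad on A#.
A# is the second degree of G# minor. This is the minor supertonic, borrowed from the parallel major (the Dorian ii).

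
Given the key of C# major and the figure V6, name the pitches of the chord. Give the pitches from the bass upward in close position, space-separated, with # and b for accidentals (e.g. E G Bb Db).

B# D# G#

In C# major, the fifth degree is G#, and the diatonic chord built there is a major triad.
That chord is spelled G#-B#-D#.
With the 6 figure the chord is in first inversion; from the bass B# upward in close position it reads B#-D#-G#.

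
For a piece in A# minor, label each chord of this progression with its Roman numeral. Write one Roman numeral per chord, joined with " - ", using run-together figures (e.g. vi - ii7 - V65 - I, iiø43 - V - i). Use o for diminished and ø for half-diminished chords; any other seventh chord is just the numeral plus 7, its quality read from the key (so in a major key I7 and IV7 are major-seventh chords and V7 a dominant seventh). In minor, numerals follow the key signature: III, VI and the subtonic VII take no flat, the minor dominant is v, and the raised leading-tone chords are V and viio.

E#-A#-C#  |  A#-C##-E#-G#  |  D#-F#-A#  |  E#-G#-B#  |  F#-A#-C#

i64 - V7/iv - iv - v - VI

E#-A#-C# has root A#, degree 1 in A# minor, so i64.
A#-C##-E#-G#: a dominant seventh chord on A#, the applied dominant of iv → V7/iv.
D#-F#-A#: minor triad on D# = scale degree 4 → iv.
E#-G#-B#: minor triad on E# = scale degree 5 → v.
F#-A#-C# has root F#, degree 6 in A# minor, so VI.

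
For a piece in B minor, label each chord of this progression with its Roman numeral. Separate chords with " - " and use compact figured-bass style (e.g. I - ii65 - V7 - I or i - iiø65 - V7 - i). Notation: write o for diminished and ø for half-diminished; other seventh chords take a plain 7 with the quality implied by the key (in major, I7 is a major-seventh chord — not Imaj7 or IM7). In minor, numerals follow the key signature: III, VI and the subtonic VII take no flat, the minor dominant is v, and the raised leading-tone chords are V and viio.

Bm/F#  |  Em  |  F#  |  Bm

i64 - iv - V - i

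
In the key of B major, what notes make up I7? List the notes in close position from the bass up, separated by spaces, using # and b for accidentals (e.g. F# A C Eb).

B D# F# A#

The numeral's case and figure indicate a major seventh chord. In B major its root, the first degree, is B.
That chord is spelled B-D#-F#-A#.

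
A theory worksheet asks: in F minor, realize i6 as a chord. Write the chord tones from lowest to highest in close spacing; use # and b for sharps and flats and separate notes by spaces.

In F minor, scale degree 1 is F, and the diatonic chord built there is a minor triad.
Stacking thirds from F gives F-Ab-C.
The figured bass 6 indicates first inversion, placing the third (Ab) in the bass: Ab-C-F.

Ab C F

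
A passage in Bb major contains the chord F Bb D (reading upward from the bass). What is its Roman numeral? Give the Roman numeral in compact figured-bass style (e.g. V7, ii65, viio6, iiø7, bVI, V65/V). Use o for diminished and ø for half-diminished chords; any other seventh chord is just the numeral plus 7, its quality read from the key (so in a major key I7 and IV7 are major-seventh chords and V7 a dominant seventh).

I64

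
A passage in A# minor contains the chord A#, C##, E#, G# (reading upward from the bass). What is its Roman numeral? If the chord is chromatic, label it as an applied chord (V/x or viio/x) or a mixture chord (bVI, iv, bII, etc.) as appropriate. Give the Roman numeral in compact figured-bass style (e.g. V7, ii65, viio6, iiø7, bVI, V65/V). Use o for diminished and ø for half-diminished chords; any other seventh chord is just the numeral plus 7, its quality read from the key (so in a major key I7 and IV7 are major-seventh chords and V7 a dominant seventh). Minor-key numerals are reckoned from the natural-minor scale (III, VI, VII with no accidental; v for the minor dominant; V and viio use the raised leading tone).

V7/iv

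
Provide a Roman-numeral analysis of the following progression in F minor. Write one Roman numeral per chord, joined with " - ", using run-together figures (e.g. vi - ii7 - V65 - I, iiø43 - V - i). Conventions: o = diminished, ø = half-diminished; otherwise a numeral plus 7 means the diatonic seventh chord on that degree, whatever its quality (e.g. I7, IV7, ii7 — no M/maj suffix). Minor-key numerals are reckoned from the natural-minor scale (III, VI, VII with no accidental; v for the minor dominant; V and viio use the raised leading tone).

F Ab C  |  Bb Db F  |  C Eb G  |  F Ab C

F-Ab-C has root F, degree 1 in F minor, so i.
Bb-Db-F: root Bb is the subdominant; minor triad there is iv.
C-Eb-G: root C is the dominant; minor triad there is v.
F-Ab-C has root F, degree 1 in F minor, so i.

i - iv - v - i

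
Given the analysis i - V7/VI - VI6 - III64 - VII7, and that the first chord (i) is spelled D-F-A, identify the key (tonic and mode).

i is given as D-F-A — a minor triad with root D.
If D is scale degree 1 and the mode makes that degree carry a minor triad, the tonic is D and the mode is minor.

D minor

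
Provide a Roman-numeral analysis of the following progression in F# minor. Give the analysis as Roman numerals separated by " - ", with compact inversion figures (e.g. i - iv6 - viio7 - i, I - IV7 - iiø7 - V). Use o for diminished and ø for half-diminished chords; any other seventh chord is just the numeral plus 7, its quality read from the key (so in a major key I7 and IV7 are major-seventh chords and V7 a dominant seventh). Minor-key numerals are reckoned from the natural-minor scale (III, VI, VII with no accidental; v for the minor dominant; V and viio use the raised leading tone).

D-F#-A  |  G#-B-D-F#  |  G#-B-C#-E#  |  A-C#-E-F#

D-F#-A: root D is the submediant; major triad there is VI.
G#-B-D-F# has root G#, degree 2 in F# minor, so iiø7.
G#-B-C#-E#: dominant seventh chord on C# = scale degree 5 → V43.
A-C#-E-F#: root F# is the tonic; minor seventh chord there is i65.

VI - iiø7 - V43 - i65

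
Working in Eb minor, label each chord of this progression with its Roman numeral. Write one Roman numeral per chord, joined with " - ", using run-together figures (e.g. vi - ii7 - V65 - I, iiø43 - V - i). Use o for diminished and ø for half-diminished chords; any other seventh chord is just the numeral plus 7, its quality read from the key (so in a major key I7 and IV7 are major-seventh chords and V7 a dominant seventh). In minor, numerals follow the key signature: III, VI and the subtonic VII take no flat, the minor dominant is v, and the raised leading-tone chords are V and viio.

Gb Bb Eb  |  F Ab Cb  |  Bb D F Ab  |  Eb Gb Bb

Gb-Bb-Eb: root Eb is the tonic; minor triad there is i6.
F-Ab-Cb: root F is the supertonic; diminished triad there is iio.
Bb-D-F-Ab has root Bb, degree 5 in Eb minor, so V7.
Eb-Gb-Bb: root Eb is the tonic; minor triad there is i.

i6 - iio - V7 - i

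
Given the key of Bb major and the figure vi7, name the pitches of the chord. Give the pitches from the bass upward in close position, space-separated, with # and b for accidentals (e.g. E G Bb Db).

The numeral's case and figure indicate a minor seventh chord. In Bb major its root, the sixth degree, is G.
Stacking thirds from G gives G-Bb-D-F.

G Bb D F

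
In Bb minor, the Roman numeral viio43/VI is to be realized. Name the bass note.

Cb

The applied chord viio43/VI is rooted on F: F-Ab-Cb-Ebb.
The figure 43 means second inversion — the fifth is in the bass.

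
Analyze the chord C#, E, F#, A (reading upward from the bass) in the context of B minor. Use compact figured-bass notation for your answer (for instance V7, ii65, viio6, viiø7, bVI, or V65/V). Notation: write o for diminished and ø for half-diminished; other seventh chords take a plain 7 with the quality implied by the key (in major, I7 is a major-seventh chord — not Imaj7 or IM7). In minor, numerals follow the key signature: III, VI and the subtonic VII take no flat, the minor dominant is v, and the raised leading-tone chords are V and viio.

The pitches F#-A-C#-E form a minor seventh chord rooted on F#.
In B minor, F# is the dominant; the diatonic minor seventh chord there is v7.
With C# in the bass the chord is in second inversion, so the figured bass is 43.

v43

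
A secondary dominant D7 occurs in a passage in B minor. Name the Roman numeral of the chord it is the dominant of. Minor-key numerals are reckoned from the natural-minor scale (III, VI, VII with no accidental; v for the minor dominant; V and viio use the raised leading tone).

VI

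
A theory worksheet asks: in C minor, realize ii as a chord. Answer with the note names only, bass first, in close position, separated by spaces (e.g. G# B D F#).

D F A

ii is the minor supertonic, borrowed from the parallel major (the Dorian ii). In C minor that root is D.
So the chord is D-F-A.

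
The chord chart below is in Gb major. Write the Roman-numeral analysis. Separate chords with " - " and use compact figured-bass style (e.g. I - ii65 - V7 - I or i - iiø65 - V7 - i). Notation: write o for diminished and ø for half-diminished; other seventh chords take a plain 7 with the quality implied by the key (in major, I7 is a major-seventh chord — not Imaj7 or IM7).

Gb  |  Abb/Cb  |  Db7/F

I - bII6 - V65

Gb: root Gb is the tonic; major triad there is I.
Abb/Cb: Abb with this quality isn't in the key; a major triad on b2 is the Neapolitan sixth, bII6 (third, Cb, in the bass — hence the 6).
Db7/F: root Db is the dominant; dominant seventh chord there is V65.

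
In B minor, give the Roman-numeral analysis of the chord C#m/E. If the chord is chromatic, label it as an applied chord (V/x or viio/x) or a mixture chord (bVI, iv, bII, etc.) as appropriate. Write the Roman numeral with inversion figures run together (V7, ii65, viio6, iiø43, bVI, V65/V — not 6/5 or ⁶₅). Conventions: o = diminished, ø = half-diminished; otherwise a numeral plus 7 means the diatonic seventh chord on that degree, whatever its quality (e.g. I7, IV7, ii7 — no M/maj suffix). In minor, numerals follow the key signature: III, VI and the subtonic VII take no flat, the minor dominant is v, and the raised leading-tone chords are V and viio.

ii6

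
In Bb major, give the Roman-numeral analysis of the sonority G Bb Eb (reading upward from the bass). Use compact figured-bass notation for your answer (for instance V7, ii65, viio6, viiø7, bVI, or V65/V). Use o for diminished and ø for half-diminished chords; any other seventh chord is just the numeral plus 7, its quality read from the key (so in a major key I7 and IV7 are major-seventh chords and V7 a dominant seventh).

Stacked in thirds the chord is Eb-G-Bb: a major triad on Eb.
In Bb major, Eb is the subdominant; the diatonic major triad there is IV.
With G in the bass the chord is in first inversion, so the figured bass is 6.

IV6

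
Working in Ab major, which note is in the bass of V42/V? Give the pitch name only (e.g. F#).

Ab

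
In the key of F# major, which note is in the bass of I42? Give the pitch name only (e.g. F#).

I in F# major has root F#; the chord is F#-A#-C#-E#.
The figure 42 means third inversion — the seventh is in the bass.

E#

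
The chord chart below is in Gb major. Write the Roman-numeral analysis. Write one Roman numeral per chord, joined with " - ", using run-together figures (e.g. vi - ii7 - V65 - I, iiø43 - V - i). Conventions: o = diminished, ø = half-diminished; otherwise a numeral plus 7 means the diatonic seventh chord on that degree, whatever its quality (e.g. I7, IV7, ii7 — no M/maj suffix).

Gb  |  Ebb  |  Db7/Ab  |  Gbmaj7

I - bVI - V43 - I7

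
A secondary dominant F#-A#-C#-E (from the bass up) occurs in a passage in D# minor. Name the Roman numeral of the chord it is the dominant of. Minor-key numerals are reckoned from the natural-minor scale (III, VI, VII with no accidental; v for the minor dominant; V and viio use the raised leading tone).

The chord is a dominant seventh chord on F#.
A dominant resolves down a perfect fifth: F# → B. In D# minor, B is scale degree 6, i.e. VI.

VI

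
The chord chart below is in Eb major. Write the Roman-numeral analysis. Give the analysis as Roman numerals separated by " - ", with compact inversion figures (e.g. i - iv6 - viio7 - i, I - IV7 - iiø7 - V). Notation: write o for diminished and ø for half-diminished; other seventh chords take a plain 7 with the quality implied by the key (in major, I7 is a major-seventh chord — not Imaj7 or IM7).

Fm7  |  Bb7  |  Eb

ii7 - V7 - I

Fm7: minor seventh chord on F = scale degree 2 → ii7.
Bb7: root Bb is the dominant; dominant seventh chord there is V7.
Eb: root Eb is the tonic; major triad there is I.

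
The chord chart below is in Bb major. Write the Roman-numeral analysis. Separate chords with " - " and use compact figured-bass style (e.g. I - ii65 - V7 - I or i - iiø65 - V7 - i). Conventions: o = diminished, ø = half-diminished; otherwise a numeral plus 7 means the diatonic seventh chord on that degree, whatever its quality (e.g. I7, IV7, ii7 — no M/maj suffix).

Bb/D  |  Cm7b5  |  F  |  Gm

Bb/D: major triad on Bb = scale degree 1 → I6.
Cm7b5: half-diminished seventh chord on C — chromatic; iiø7 (borrowed from the parallel minor).
F: root F is the dominant; major triad there is V.
Gm: root G is the submediant; minor triad there is vi.

I6 - iiø7 - V - vi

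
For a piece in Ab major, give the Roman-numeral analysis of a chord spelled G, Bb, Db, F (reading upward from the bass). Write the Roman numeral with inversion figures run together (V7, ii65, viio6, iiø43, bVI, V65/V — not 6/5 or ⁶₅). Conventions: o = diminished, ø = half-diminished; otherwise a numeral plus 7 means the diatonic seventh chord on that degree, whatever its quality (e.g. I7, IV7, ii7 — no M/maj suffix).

Stacked in thirds the chord is G-Bb-Db-F: a half-diminished seventh chord on G.
G is scale degree 7 in Ab major, and a half-diminished seventh chord on that degree is written viiø7.

viiø7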